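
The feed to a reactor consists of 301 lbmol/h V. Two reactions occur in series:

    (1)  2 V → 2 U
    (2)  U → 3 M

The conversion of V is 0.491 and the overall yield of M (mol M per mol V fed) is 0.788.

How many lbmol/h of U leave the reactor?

Conversion of V: V consumed = 2ξ₁ = 0.491 × 301 → ξ₁ = 73.9 lbmol/h.
Yield of M: 3ξ₂ / 301 = 0.788 → ξ₂ = 79.06 lbmol/h.
Outlet amounts (n = n₀ + Σ ν·ξ):
  V: 301 − 2(73.9) = 153.2
  U: 0 + 2(73.9) − 1(79.06) = 68.73
  M: 0 + 3(79.06) = 237.2

68.7 lbmol/h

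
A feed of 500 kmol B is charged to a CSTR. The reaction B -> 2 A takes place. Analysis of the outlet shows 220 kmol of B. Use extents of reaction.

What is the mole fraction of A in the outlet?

0.718

For B: n = n₀ − 1ξ → 220 = 500 − 1ξ, giving ξ = 280 kmol.
Outlet amounts (n = n₀ + ν ξ):
  B: 500 − 1(280) = 220
  A: 0 + 2(280) = 560
Total out = 780 kmol; y_A = 560 / 780 = 0.7179.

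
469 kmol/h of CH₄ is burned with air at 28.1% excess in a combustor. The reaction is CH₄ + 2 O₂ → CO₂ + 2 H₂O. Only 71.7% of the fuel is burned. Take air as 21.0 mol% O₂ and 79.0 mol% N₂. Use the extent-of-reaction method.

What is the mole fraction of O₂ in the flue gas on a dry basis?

0.0959

Stoichiometric O₂ = 2 × 469 = 938 kmol/h; O₂ fed = 938 × 1.281 = 1202 kmol/h.
N₂ fed = 1202 × 79/21 = 4520 kmol/h.
Fuel reacted = 0.717 × 469 → ξ = 336.3 kmol/h.
Outlet (n = n₀ + ν ξ):
  CH₄: 469 − 1(336.3) = 132.7
  O₂: 1202 − 2(336.3) = 529
  N₂: 4520 (inert)
  CO₂: 0 + 1(336.3) = 336.3
  H₂O: 0 + 2(336.3) = 672.5
Dry total = 5518 kmol/h; y_O₂ (dry) = 529 / 5518 = 0.09587.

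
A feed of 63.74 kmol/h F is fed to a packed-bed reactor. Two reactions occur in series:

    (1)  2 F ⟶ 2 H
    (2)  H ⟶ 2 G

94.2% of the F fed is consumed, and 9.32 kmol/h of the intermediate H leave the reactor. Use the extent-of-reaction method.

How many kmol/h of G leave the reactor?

Conversion of F: F consumed = 2ξ₁ = 0.942 × 63.74 → ξ₁ = 30.02 kmol/h.
H balance: n_H = 0 + 2ξ₁ − 1ξ₂ = 9.32 → ξ₂ = (2·30.02 − 9.32)/1 = 50.72 kmol/h.
Outlet amounts (n = n₀ + Σ ν·ξ):
  F: 63.74 − 2(30.02) = 3.697
  H: 0 + 2(30.02) − 1(50.72) = 9.32
  G: 0 + 2(50.72) = 101.4

101 kmol/h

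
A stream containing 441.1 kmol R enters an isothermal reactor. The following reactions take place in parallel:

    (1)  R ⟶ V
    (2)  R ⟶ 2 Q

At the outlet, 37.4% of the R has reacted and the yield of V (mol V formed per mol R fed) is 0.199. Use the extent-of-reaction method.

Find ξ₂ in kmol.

ξ₂ = 77.2 kmol

Yield of V: 1ξ₁ / 441.1 = 0.199 → ξ₁ = 87.78 kmol.
Conversion of R: 1ξ₁ + 1ξ₂ = 0.374 × 441.1 = 165 → ξ₂ = 77.19 kmol.
Outlet amounts (n = n₀ + Σ ν·ξ):
  R: 441.1 − 1(87.78) − 1(77.19) = 276.1
  V: 0 + 1(87.78) = 87.78
  Q: 0 + 2(77.19) = 154.4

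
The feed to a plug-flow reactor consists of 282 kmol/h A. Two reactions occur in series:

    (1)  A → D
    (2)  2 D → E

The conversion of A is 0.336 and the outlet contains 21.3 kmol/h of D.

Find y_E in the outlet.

Conversion of A: A consumed = 1ξ₁ = 0.336 × 282 → ξ₁ = 94.75 kmol/h.
D balance: n_D = 0 + 1ξ₁ − 2ξ₂ = 21.3 → ξ₂ = (1·94.75 − 21.3)/2 = 36.73 kmol/h.
Outlet amounts (n = n₀ + Σ ν·ξ):
  A: 282 − 1(94.75) = 187.2
  D: 0 + 1(94.75) − 2(36.73) = 21.3
  E: 0 + 1(36.73) = 36.73
Total out = 245.3 kmol/h; y_E = 36.73 / 245.3 = 0.1497.

0.15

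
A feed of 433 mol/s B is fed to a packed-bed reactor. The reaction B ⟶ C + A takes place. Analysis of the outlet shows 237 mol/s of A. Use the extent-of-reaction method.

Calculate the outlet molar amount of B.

For A: n = n₀ + 1ξ → 237 = 0 + 1ξ, giving ξ = 237 mol/s.
Outlet amounts (n = n₀ + ν ξ):
  B: 433 − 1(237) = 196
  C: 0 + 1(237) = 237
  A: 0 + 1(237) = 237

196 mol/s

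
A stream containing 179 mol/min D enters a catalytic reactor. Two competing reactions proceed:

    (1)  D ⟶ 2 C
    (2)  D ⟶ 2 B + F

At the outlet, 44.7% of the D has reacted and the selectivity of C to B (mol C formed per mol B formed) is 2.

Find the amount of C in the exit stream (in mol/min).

107 mol/min

Conversion of D: D consumed = 0.447 × 179 = 80.01 mol/min = 1ξ₁ + 1ξ₂.
Selectivity: 2ξ₁ / (2ξ₂) = 2 → ξ₁ = 2 ξ₂.
Substitute: (1·2 + 1) ξ₂ = 80.01 → ξ₂ = 26.67 mol/min, ξ₁ = 53.34 mol/min.
Outlet amounts (n = n₀ + Σ ν·ξ):
  D: 179 − 1(53.34) − 1(26.67) = 98.99
  C: 0 + 2(53.34) = 106.7
  B: 0 + 2(26.67) = 53.34
  F: 0 + 1(26.67) = 26.67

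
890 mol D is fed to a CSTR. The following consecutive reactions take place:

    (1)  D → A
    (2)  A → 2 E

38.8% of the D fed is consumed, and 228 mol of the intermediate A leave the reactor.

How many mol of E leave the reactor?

235 mol

Conversion of D: D consumed = 1ξ₁ = 0.388 × 890 → ξ₁ = 345.3 mol.
A balance: n_A = 0 + 1ξ₁ − 1ξ₂ = 228 → ξ₂ = (1·345.3 − 228)/1 = 117.3 mol.
Outlet amounts (n = n₀ + Σ ν·ξ):
  D: 890 − 1(345.3) = 544.7
  A: 0 + 1(345.3) − 1(117.3) = 228
  E: 0 + 2(117.3) = 234.6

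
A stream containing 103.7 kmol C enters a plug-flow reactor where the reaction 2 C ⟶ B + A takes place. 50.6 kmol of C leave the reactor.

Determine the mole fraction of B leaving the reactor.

0.256

For C: n = n₀ − 2ξ → 50.6 = 103.7 − 2ξ, giving ξ = 26.55 kmol.
Outlet amounts (n = n₀ + ν ξ):
  C: 103.7 − 2(26.55) = 50.6
  B: 0 + 1(26.55) = 26.55
  A: 0 + 1(26.55) = 26.55
Total out = 103.7 kmol; y_B = 26.55 / 103.7 = 0.256.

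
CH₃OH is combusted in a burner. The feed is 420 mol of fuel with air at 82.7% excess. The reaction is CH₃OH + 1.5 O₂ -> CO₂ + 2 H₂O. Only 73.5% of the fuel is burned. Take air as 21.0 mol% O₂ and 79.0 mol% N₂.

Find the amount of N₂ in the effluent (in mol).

4330 mol

Stoichiometric O₂ = 1.5 × 420 = 630 mol; O₂ fed = 630 × 1.827 = 1151 mol.
N₂ fed = 1151 × 79/21 = 4330 mol.
Fuel reacted = 0.735 × 420 → ξ = 308.7 mol.
Outlet (n = n₀ + ν ξ):
  CH₃OH: 420 − 1(308.7) = 111.3
  O₂: 1151 − 1.5(308.7) = 688
  N₂: 4330 (inert)
  CO₂: 0 + 1(308.7) = 308.7
  H₂O: 0 + 2(308.7) = 617.4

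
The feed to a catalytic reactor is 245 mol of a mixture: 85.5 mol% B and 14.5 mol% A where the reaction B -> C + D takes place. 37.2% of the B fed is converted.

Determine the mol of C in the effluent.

B reacted = 0.372 × 209.5 = 77.92 mol; ν_B = −1, so ξ = 77.92/1 = 77.92 mol.
Outlet amounts (n = n₀ + ν ξ):
  B: 209.5 − 1(77.92) = 131.6
  C: 0 + 1(77.92) = 77.92
  D: 0 + 1(77.92) = 77.92
  A: 35.52 (inert)

77.9 mol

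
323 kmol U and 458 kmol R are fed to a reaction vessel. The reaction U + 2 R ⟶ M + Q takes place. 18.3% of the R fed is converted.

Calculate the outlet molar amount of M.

R reacted = 0.183 × 458 = 83.81 kmol; ν_R = −2, so ξ = 83.81/2 = 41.91 kmol.
Outlet amounts (n = n₀ + ν ξ):
  U: 323 − 1(41.91) = 281.1
  R: 458 − 2(41.91) = 374.2
  M: 0 + 1(41.91) = 41.91
  Q: 0 + 1(41.91) = 41.91

41.9 kmol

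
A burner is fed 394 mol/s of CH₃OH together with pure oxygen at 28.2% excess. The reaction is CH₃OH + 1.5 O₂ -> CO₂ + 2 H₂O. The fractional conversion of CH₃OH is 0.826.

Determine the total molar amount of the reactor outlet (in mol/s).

Stoichiometric O₂ = 1.5 × 394 = 591 mol/s; O₂ fed = 591 × 1.282 = 757.7 mol/s.
Fuel reacted = 0.826 × 394 → ξ = 325.4 mol/s.
Outlet (n = n₀ + ν ξ):
  CH₃OH: 394 − 1(325.4) = 68.56
  O₂: 757.7 − 1.5(325.4) = 269.5
  CO₂: 0 + 1(325.4) = 325.4
  H₂O: 0 + 2(325.4) = 650.9
Total out = 68.56 + 269.5 + 325.4 + 650.9 = 1314 mol/s.

1310 mol/s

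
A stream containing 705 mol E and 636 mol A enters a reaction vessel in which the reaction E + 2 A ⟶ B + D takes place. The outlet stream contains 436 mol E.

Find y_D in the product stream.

0.251

For E: n = n₀ − 1ξ → 436 = 705 − 1ξ, giving ξ = 269 mol.
Outlet amounts (n = n₀ + ν ξ):
  E: 705 − 1(269) = 436
  A: 636 − 2(269) = 98
  B: 0 + 1(269) = 269
  D: 0 + 1(269) = 269
Total out = 1072 mol; y_D = 269 / 1072 = 0.2509.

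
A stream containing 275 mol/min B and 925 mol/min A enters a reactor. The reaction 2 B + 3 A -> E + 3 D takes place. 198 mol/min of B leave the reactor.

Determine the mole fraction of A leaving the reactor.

For B: n = n₀ − 2ξ → 198 = 275 − 2ξ, giving ξ = 38.5 mol/min.
Outlet amounts (n = n₀ + ν ξ):
  B: 275 − 2(38.5) = 198
  A: 925 − 3(38.5) = 809.5
  E: 0 + 1(38.5) = 38.5
  D: 0 + 3(38.5) = 115.5
Total out = 1162 mol/min; y_A = 809.5 / 1162 = 0.6969.

0.697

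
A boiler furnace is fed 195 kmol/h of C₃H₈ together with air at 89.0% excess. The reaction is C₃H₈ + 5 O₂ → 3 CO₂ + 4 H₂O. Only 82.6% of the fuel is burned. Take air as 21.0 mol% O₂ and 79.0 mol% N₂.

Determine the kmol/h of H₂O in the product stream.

644 kmol/h

Stoichiometric O₂ = 5 × 195 = 975 kmol/h; O₂ fed = 975 × 1.890 = 1843 kmol/h.
N₂ fed = 1843 × 79/21 = 6932 kmol/h.
Fuel reacted = 0.826 × 195 → ξ = 161.1 kmol/h.
Outlet (n = n₀ + ν ξ):
  C₃H₈: 195 − 1(161.1) = 33.93
  O₂: 1843 − 5(161.1) = 1037
  N₂: 6932 (inert)
  CO₂: 0 + 3(161.1) = 483.2
  H₂O: 0 + 4(161.1) = 644.3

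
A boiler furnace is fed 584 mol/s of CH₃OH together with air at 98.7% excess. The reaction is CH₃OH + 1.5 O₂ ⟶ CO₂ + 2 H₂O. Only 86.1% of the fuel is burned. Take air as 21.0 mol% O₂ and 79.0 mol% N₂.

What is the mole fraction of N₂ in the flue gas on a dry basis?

Stoichiometric O₂ = 1.5 × 584 = 876 mol/s; O₂ fed = 876 × 1.987 = 1741 mol/s.
N₂ fed = 1741 × 79/21 = 6548 mol/s.
Fuel reacted = 0.861 × 584 → ξ = 502.8 mol/s.
Outlet (n = n₀ + ν ξ):
  CH₃OH: 584 − 1(502.8) = 81.18
  O₂: 1741 − 1.5(502.8) = 986.4
  N₂: 6548 (inert)
  CO₂: 0 + 1(502.8) = 502.8
  H₂O: 0 + 2(502.8) = 1006
Dry total = 8118 mol/s; y_N₂ (dry) = 6548 / 8118 = 0.8066.

0.807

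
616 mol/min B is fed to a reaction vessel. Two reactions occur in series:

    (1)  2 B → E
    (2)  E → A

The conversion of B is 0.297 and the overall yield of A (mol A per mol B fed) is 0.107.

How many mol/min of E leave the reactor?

Conversion of B: B consumed = 2ξ₁ = 0.297 × 616 → ξ₁ = 91.48 mol/min.
Yield of A: 1ξ₂ / 616 = 0.107 → ξ₂ = 65.91 mol/min.
Outlet amounts (n = n₀ + Σ ν·ξ):
  B: 616 − 2(91.48) = 433
  E: 0 + 1(91.48) − 1(65.91) = 25.56
  A: 0 + 1(65.91) = 65.91

25.6 mol/min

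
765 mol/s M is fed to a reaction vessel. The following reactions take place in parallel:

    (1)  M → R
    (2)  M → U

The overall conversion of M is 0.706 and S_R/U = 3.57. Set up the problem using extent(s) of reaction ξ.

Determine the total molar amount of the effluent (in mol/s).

765 mol/s

Conversion of M: M consumed = 0.706 × 765 = 540.1 mol/s = 1ξ₁ + 1ξ₂.
Selectivity: 1ξ₁ / (1ξ₂) = 3.57 → ξ₁ = 3.57 ξ₂.
Substitute: (1·3.57 + 1) ξ₂ = 540.1 → ξ₂ = 118.2 mol/s, ξ₁ = 421.9 mol/s.
Outlet amounts (n = n₀ + Σ ν·ξ):
  M: 765 − 1(421.9) − 1(118.2) = 224.9
  R: 0 + 1(421.9) = 421.9
  U: 0 + 1(118.2) = 118.2
Total out = 224.9 + 421.9 + 118.2 = 765 mol/s.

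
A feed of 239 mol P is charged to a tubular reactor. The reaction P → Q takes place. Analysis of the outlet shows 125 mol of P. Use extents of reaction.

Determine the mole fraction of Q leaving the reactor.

For P: n = n₀ − 1ξ → 125 = 239 − 1ξ, giving ξ = 114 mol.
Outlet amounts (n = n₀ + ν ξ):
  P: 239 − 1(114) = 125
  Q: 0 + 1(114) = 114
Total out = 239 mol; y_Q = 114 / 239 = 0.477.

0.477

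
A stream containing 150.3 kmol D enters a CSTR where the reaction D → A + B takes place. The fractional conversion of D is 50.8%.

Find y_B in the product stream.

D reacted = 0.508 × 150.3 = 76.35 kmol; ν_D = −1, so ξ = 76.35/1 = 76.35 kmol.
Outlet amounts (n = n₀ + ν ξ):
  D: 150.3 − 1(76.35) = 73.95
  A: 0 + 1(76.35) = 76.35
  B: 0 + 1(76.35) = 76.35
Total out = 226.7 kmol; y_B = 76.35 / 226.7 = 0.3369.

0.337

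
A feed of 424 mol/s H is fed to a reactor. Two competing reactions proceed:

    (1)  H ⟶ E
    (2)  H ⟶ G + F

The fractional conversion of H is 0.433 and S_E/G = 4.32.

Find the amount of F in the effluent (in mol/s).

34.5 mol/s

Conversion of H: H consumed = 0.433 × 424 = 183.6 mol/s = 1ξ₁ + 1ξ₂.
Selectivity: 1ξ₁ / (1ξ₂) = 4.32 → ξ₁ = 4.32 ξ₂.
Substitute: (1·4.32 + 1) ξ₂ = 183.6 → ξ₂ = 34.51 mol/s, ξ₁ = 149.1 mol/s.
Outlet amounts (n = n₀ + Σ ν·ξ):
  H: 424 − 1(149.1) − 1(34.51) = 240.4
  E: 0 + 1(149.1) = 149.1
  G: 0 + 1(34.51) = 34.51
  F: 0 + 1(34.51) = 34.51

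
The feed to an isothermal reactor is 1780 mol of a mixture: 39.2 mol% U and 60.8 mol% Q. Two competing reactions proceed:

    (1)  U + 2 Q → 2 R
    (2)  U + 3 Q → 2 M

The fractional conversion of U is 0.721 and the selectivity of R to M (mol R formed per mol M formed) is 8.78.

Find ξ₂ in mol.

ξ₂ = 51.4 mol

Conversion of U: U consumed = 0.721 × 697.8 = 503.1 mol = 1ξ₁ + 1ξ₂.
Selectivity: 2ξ₁ / (2ξ₂) = 8.78 → ξ₁ = 8.78 ξ₂.
Substitute: (1·8.78 + 1) ξ₂ = 503.1 → ξ₂ = 51.44 mol, ξ₁ = 451.6 mol.
Outlet amounts (n = n₀ + Σ ν·ξ):
  U: 697.8 − 1(451.6) − 1(51.44) = 194.7
  Q: 1082 − 2(451.6) − 3(51.44) = 24.63
  R: 0 + 2(451.6) = 903.3
  M: 0 + 2(51.44) = 102.9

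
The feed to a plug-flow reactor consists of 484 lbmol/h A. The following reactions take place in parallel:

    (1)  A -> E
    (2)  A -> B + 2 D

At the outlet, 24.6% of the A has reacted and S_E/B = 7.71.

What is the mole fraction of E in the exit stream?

0.206

Conversion of A: A consumed = 0.246 × 484 = 119.1 lbmol/h = 1ξ₁ + 1ξ₂.
Selectivity: 1ξ₁ / (1ξ₂) = 7.71 → ξ₁ = 7.71 ξ₂.
Substitute: (1·7.71 + 1) ξ₂ = 119.1 → ξ₂ = 13.67 lbmol/h, ξ₁ = 105.4 lbmol/h.
Outlet amounts (n = n₀ + Σ ν·ξ):
  A: 484 − 1(105.4) − 1(13.67) = 364.9
  E: 0 + 1(105.4) = 105.4
  B: 0 + 1(13.67) = 13.67
  D: 0 + 2(13.67) = 27.34
Total out = 511.3 lbmol/h; y_E = 105.4 / 511.3 = 0.2061.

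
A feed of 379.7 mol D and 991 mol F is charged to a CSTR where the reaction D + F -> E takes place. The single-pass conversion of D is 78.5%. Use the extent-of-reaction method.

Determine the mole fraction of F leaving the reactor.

0.646

D reacted = 0.785 × 379.7 = 298.1 mol; ν_D = −1, so ξ = 298.1/1 = 298.1 mol.
Outlet amounts (n = n₀ + ν ξ):
  D: 379.7 − 1(298.1) = 81.64
  F: 991 − 1(298.1) = 692.9
  E: 0 + 1(298.1) = 298.1
Total out = 1073 mol; y_F = 692.9 / 1073 = 0.646.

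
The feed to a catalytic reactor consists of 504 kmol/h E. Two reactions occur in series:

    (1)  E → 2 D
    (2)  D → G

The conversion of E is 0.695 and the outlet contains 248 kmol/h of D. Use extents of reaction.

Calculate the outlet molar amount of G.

Conversion of E: E consumed = 1ξ₁ = 0.695 × 504 → ξ₁ = 350.3 kmol/h.
D balance: n_D = 0 + 2ξ₁ − 1ξ₂ = 248 → ξ₂ = (2·350.3 − 248)/1 = 452.6 kmol/h.
Outlet amounts (n = n₀ + Σ ν·ξ):
  E: 504 − 1(350.3) = 153.7
  D: 0 + 2(350.3) − 1(452.6) = 248
  G: 0 + 1(452.6) = 452.6

453 kmol/h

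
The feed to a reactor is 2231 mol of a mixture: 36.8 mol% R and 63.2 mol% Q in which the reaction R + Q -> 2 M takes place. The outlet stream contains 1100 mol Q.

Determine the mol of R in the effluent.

For Q: n = n₀ − 1ξ → 1100 = 1410 − 1ξ, giving ξ = 310 mol.
Outlet amounts (n = n₀ + ν ξ):
  R: 821 − 1(310) = 511
  Q: 1410 − 1(310) = 1100
  M: 0 + 2(310) = 620

511 mol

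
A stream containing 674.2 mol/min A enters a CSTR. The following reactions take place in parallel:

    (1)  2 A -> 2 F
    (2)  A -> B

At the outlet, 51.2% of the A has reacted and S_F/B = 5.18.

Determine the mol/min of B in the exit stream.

Conversion of A: A consumed = 0.512 × 674.2 = 345.2 mol/min = 2ξ₁ + 1ξ₂.
Selectivity: 2ξ₁ / (1ξ₂) = 5.18 → ξ₁ = 2.59 ξ₂.
Substitute: (2·2.59 + 1) ξ₂ = 345.2 → ξ₂ = 55.86 mol/min, ξ₁ = 144.7 mol/min.
Outlet amounts (n = n₀ + Σ ν·ξ):
  A: 674.2 − 2(144.7) − 1(55.86) = 329
  F: 0 + 2(144.7) = 289.3
  B: 0 + 1(55.86) = 55.86

55.9 mol/min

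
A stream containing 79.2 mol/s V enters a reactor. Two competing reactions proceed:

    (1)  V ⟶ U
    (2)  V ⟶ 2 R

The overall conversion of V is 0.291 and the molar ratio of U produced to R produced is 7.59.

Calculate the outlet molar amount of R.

Conversion of V: V consumed = 0.291 × 79.2 = 23.05 mol/s = 1ξ₁ + 1ξ₂.
Selectivity: 1ξ₁ / (2ξ₂) = 7.59 → ξ₁ = 15.18 ξ₂.
Substitute: (1·15.18 + 1) ξ₂ = 23.05 → ξ₂ = 1.424 mol/s, ξ₁ = 21.62 mol/s.
Outlet amounts (n = n₀ + Σ ν·ξ):
  V: 79.2 − 1(21.62) − 1(1.424) = 56.15
  U: 0 + 1(21.62) = 21.62
  R: 0 + 2(1.424) = 2.849

2.85 mol/s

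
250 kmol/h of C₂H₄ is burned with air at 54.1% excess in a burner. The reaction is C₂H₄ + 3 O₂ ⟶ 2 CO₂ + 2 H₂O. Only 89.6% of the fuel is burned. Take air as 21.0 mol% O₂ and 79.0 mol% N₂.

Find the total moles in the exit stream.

5750 kmol/h

Stoichiometric O₂ = 3 × 250 = 750 kmol/h; O₂ fed = 750 × 1.541 = 1156 kmol/h.
N₂ fed = 1156 × 79/21 = 4348 kmol/h.
Fuel reacted = 0.896 × 250 → ξ = 224 kmol/h.
Outlet (n = n₀ + ν ξ):
  C₂H₄: 250 − 1(224) = 26
  O₂: 1156 − 3(224) = 483.8
  N₂: 4348 (inert)
  CO₂: 0 + 2(224) = 448
  H₂O: 0 + 2(224) = 448
Total out = 26 + 483.8 + 4348 + 448 + 448 = 5754 kmol/h.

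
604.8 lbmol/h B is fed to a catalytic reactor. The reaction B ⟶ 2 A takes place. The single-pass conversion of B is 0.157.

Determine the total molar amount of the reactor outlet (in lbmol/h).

700 lbmol/h

B reacted = 0.157 × 604.8 = 94.95 lbmol/h; ν_B = −1, so ξ = 94.95/1 = 94.95 lbmol/h.
Outlet amounts (n = n₀ + ν ξ):
  B: 604.8 − 1(94.95) = 509.8
  A: 0 + 2(94.95) = 189.9
Total out = 509.8 + 189.9 = 699.8 lbmol/h.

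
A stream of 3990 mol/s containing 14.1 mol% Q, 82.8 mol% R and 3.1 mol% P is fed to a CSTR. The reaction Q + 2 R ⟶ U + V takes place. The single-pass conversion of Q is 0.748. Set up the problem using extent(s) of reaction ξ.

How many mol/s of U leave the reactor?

421 mol/s

Q reacted = 0.748 × 562.6 = 420.8 mol/s; ν_Q = −1, so ξ = 420.8/1 = 420.8 mol/s.
Outlet amounts (n = n₀ + ν ξ):
  Q: 562.6 − 1(420.8) = 141.8
  R: 3304 − 2(420.8) = 2462
  U: 0 + 1(420.8) = 420.8
  V: 0 + 1(420.8) = 420.8
  P: 123.7 (inert)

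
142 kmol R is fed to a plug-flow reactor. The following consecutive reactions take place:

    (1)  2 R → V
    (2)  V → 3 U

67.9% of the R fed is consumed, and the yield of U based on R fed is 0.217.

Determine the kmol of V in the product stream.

Conversion of R: R consumed = 2ξ₁ = 0.679 × 142 → ξ₁ = 48.21 kmol.
Yield of U: 3ξ₂ / 142 = 0.217 → ξ₂ = 10.27 kmol.
Outlet amounts (n = n₀ + Σ ν·ξ):
  R: 142 − 2(48.21) = 45.58
  V: 0 + 1(48.21) − 1(10.27) = 37.94
  U: 0 + 3(10.27) = 30.81

37.9 kmol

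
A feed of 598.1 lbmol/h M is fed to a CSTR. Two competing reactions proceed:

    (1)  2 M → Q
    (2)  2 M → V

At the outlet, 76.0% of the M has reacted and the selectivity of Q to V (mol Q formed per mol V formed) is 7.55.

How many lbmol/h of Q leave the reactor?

201 lbmol/h

Conversion of M: M consumed = 0.76 × 598.1 = 454.6 lbmol/h = 2ξ₁ + 2ξ₂.
Selectivity: 1ξ₁ / (1ξ₂) = 7.55 → ξ₁ = 7.55 ξ₂.
Substitute: (2·7.55 + 2) ξ₂ = 454.6 → ξ₂ = 26.58 lbmol/h, ξ₁ = 200.7 lbmol/h.
Outlet amounts (n = n₀ + Σ ν·ξ):
  M: 598.1 − 2(200.7) − 2(26.58) = 143.5
  Q: 0 + 1(200.7) = 200.7
  V: 0 + 1(26.58) = 26.58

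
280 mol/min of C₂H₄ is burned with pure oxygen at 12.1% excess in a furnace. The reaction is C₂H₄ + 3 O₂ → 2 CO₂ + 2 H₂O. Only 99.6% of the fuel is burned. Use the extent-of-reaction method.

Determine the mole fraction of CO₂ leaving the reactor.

Stoichiometric O₂ = 3 × 280 = 840 mol/min; O₂ fed = 840 × 1.121 = 941.6 mol/min.
Fuel reacted = 0.996 × 280 → ξ = 278.9 mol/min.
Outlet (n = n₀ + ν ξ):
  C₂H₄: 280 − 1(278.9) = 1.12
  O₂: 941.6 − 3(278.9) = 105
  CO₂: 0 + 2(278.9) = 557.8
  H₂O: 0 + 2(278.9) = 557.8
Total out = 1222 mol/min; y_CO₂ = 557.8 / 1222 = 0.4566.

0.457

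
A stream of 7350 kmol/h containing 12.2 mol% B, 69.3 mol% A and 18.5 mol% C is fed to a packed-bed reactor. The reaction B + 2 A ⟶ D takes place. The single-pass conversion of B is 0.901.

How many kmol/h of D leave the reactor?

808 kmol/h

B reacted = 0.901 × 896.7 = 807.9 kmol/h; ν_B = −1, so ξ = 807.9/1 = 807.9 kmol/h.
Outlet amounts (n = n₀ + ν ξ):
  B: 896.7 − 1(807.9) = 88.77
  A: 5094 − 2(807.9) = 3478
  D: 0 + 1(807.9) = 807.9
  C: 1360 (inert)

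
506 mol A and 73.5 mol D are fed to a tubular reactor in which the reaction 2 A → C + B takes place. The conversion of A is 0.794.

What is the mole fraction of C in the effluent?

A reacted = 0.794 × 506 = 401.8 mol; ν_A = −2, so ξ = 401.8/2 = 200.9 mol.
Outlet amounts (n = n₀ + ν ξ):
  A: 506 − 2(200.9) = 104.2
  C: 0 + 1(200.9) = 200.9
  B: 0 + 1(200.9) = 200.9
  D: 73.5 (inert)
Total out = 579.5 mol; y_C = 200.9 / 579.5 = 0.3466.

0.347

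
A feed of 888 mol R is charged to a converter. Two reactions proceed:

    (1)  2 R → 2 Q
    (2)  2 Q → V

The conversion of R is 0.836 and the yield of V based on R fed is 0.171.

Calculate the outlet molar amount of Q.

439 mol

Conversion of R: R consumed = 2ξ₁ = 0.836 × 888 → ξ₁ = 371.2 mol.
Yield of V: 1ξ₂ / 888 = 0.171 → ξ₂ = 151.8 mol.
Outlet amounts (n = n₀ + Σ ν·ξ):
  R: 888 − 2(371.2) = 145.6
  Q: 0 + 2(371.2) − 2(151.8) = 438.7
  V: 0 + 1(151.8) = 151.8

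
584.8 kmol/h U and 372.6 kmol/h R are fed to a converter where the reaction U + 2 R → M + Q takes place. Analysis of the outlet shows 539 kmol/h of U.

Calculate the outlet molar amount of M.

For U: n = n₀ − 1ξ → 539 = 584.8 − 1ξ, giving ξ = 45.8 kmol/h.
Outlet amounts (n = n₀ + ν ξ):
  U: 584.8 − 1(45.8) = 539
  R: 372.6 − 2(45.8) = 281
  M: 0 + 1(45.8) = 45.8
  Q: 0 + 1(45.8) = 45.8

45.8 kmol/h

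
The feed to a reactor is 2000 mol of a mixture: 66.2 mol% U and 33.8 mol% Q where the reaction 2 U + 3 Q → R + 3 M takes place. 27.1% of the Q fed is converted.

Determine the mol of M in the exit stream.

Q reacted = 0.271 × 676 = 183.2 mol; ν_Q = −3, so ξ = 183.2/3 = 61.07 mol.
Outlet amounts (n = n₀ + ν ξ):
  U: 1324 − 2(61.07) = 1202
  Q: 676 − 3(61.07) = 492.8
  R: 0 + 1(61.07) = 61.07
  M: 0 + 3(61.07) = 183.2

183 mol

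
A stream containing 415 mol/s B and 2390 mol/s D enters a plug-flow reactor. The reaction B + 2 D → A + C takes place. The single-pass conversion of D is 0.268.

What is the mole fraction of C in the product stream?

D reacted = 0.268 × 2390 = 640.5 mol/s; ν_D = −2, so ξ = 640.5/2 = 320.3 mol/s.
Outlet amounts (n = n₀ + ν ξ):
  B: 415 − 1(320.3) = 94.74
  D: 2390 − 2(320.3) = 1749
  A: 0 + 1(320.3) = 320.3
  C: 0 + 1(320.3) = 320.3
Total out = 2485 mol/s; y_C = 320.3 / 2485 = 0.1289.

0.129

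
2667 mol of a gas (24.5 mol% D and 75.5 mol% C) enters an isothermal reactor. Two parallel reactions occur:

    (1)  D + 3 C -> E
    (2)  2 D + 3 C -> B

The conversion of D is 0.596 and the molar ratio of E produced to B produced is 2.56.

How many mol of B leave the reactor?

Conversion of D: D consumed = 0.596 × 653.4 = 389.4 mol = 1ξ₁ + 2ξ₂.
Selectivity: 1ξ₁ / (1ξ₂) = 2.56 → ξ₁ = 2.56 ξ₂.
Substitute: (1·2.56 + 2) ξ₂ = 389.4 → ξ₂ = 85.4 mol, ξ₁ = 218.6 mol.
Outlet amounts (n = n₀ + Σ ν·ξ):
  D: 653.4 − 1(218.6) − 2(85.4) = 264
  C: 2014 − 3(218.6) − 3(85.4) = 1101
  E: 0 + 1(218.6) = 218.6
  B: 0 + 1(85.4) = 85.4

85.4 mol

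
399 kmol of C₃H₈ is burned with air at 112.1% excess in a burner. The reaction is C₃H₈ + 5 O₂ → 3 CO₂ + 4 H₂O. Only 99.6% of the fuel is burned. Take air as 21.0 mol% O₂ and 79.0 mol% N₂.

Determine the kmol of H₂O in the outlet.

Stoichiometric O₂ = 5 × 399 = 1995 kmol; O₂ fed = 1995 × 2.121 = 4231 kmol.
N₂ fed = 4231 × 79/21 = 15920 kmol.
Fuel reacted = 0.996 × 399 → ξ = 397.4 kmol.
Outlet (n = n₀ + ν ξ):
  C₃H₈: 399 − 1(397.4) = 1.596
  O₂: 4231 − 5(397.4) = 2244
  N₂: 15920 (inert)
  CO₂: 0 + 3(397.4) = 1192
  H₂O: 0 + 4(397.4) = 1590

1590 kmol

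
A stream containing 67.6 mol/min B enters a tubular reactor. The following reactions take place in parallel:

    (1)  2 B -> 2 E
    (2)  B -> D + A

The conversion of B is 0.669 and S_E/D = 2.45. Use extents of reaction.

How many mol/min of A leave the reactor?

13.1 mol/min

Conversion of B: B consumed = 0.669 × 67.6 = 45.22 mol/min = 2ξ₁ + 1ξ₂.
Selectivity: 2ξ₁ / (1ξ₂) = 2.45 → ξ₁ = 1.225 ξ₂.
Substitute: (2·1.225 + 1) ξ₂ = 45.22 → ξ₂ = 13.11 mol/min, ξ₁ = 16.06 mol/min.
Outlet amounts (n = n₀ + Σ ν·ξ):
  B: 67.6 − 2(16.06) − 1(13.11) = 22.38
  E: 0 + 2(16.06) = 32.12
  D: 0 + 1(13.11) = 13.11
  A: 0 + 1(13.11) = 13.11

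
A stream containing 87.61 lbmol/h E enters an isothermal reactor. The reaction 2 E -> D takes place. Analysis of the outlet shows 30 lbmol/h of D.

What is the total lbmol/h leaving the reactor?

57.6 lbmol/h

For D: n = n₀ + 1ξ → 30 = 0 + 1ξ, giving ξ = 30 lbmol/h.
Outlet amounts (n = n₀ + ν ξ):
  E: 87.61 − 2(30) = 27.61
  D: 0 + 1(30) = 30
Total out = 27.61 + 30 = 57.61 lbmol/h.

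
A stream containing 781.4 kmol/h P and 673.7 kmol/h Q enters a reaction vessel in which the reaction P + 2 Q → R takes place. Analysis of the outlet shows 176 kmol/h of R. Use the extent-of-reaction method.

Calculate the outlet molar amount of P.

605 kmol/h

For R: n = n₀ + 1ξ → 176 = 0 + 1ξ, giving ξ = 176 kmol/h.
Outlet amounts (n = n₀ + ν ξ):
  P: 781.4 − 1(176) = 605.4
  Q: 673.7 − 2(176) = 321.7
  R: 0 + 1(176) = 176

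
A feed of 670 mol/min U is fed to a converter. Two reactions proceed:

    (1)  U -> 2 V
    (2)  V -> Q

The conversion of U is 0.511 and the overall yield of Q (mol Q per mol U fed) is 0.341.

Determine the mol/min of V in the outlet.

456 mol/min

Conversion of U: U consumed = 1ξ₁ = 0.511 × 670 → ξ₁ = 342.4 mol/min.
Yield of Q: 1ξ₂ / 670 = 0.341 → ξ₂ = 228.5 mol/min.
Outlet amounts (n = n₀ + Σ ν·ξ):
  U: 670 − 1(342.4) = 327.6
  V: 0 + 2(342.4) − 1(228.5) = 456.3
  Q: 0 + 1(228.5) = 228.5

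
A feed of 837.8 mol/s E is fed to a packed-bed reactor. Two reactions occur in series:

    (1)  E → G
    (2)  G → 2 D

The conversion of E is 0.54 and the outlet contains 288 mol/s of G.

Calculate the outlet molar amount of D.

329 mol/s

Conversion of E: E consumed = 1ξ₁ = 0.54 × 837.8 → ξ₁ = 452.4 mol/s.
G balance: n_G = 0 + 1ξ₁ − 1ξ₂ = 288 → ξ₂ = (1·452.4 − 288)/1 = 164.4 mol/s.
Outlet amounts (n = n₀ + Σ ν·ξ):
  E: 837.8 − 1(452.4) = 385.4
  G: 0 + 1(452.4) − 1(164.4) = 288
  D: 0 + 2(164.4) = 328.8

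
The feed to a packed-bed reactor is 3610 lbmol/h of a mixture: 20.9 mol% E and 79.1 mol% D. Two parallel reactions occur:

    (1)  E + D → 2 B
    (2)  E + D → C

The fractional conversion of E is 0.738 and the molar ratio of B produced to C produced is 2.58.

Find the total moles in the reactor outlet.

Conversion of E: E consumed = 0.738 × 754.5 = 556.8 lbmol/h = 1ξ₁ + 1ξ₂.
Selectivity: 2ξ₁ / (1ξ₂) = 2.58 → ξ₁ = 1.29 ξ₂.
Substitute: (1·1.29 + 1) ξ₂ = 556.8 → ξ₂ = 243.2 lbmol/h, ξ₁ = 313.7 lbmol/h.
Outlet amounts (n = n₀ + Σ ν·ξ):
  E: 754.5 − 1(313.7) − 1(243.2) = 197.7
  D: 2856 − 1(313.7) − 1(243.2) = 2299
  B: 0 + 2(313.7) = 627.3
  C: 0 + 1(243.2) = 243.2
Total out = 197.7 + 2299 + 627.3 + 243.2 = 3367 lbmol/h.

3370 lbmol/h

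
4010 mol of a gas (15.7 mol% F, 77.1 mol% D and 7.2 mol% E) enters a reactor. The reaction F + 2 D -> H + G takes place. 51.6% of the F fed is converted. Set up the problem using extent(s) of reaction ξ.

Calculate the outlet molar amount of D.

F reacted = 0.516 × 629.6 = 324.9 mol; ν_F = −1, so ξ = 324.9/1 = 324.9 mol.
Outlet amounts (n = n₀ + ν ξ):
  F: 629.6 − 1(324.9) = 304.7
  D: 3092 − 2(324.9) = 2442
  H: 0 + 1(324.9) = 324.9
  G: 0 + 1(324.9) = 324.9
  E: 288.7 (inert)

2440 mol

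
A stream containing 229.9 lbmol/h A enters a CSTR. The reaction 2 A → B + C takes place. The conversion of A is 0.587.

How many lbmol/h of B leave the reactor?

67.5 lbmol/h

A reacted = 0.587 × 229.9 = 135 lbmol/h; ν_A = −2, so ξ = 135/2 = 67.48 lbmol/h.
Outlet amounts (n = n₀ + ν ξ):
  A: 229.9 − 2(67.48) = 94.95
  B: 0 + 1(67.48) = 67.48
  C: 0 + 1(67.48) = 67.48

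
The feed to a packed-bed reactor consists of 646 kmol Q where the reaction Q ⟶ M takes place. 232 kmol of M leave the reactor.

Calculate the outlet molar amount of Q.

414 kmol

For M: n = n₀ + 1ξ → 232 = 0 + 1ξ, giving ξ = 232 kmol.
Outlet amounts (n = n₀ + ν ξ):
  Q: 646 − 1(232) = 414
  M: 0 + 1(232) = 232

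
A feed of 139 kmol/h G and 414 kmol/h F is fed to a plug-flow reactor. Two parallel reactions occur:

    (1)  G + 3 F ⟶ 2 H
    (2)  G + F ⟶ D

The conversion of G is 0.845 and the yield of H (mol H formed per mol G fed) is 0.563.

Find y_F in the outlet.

Yield of H: 2ξ₁ / 139 = 0.563 → ξ₁ = 39.13 kmol/h.
Conversion of G: 1ξ₁ + 1ξ₂ = 0.845 × 139 = 117.5 → ξ₂ = 78.33 kmol/h.
Outlet amounts (n = n₀ + Σ ν·ξ):
  G: 139 − 1(39.13) − 1(78.33) = 21.54
  F: 414 − 3(39.13) − 1(78.33) = 218.3
  H: 0 + 2(39.13) = 78.26
  D: 0 + 1(78.33) = 78.33
Total out = 396.4 kmol/h; y_F = 218.3 / 396.4 = 0.5507.

0.551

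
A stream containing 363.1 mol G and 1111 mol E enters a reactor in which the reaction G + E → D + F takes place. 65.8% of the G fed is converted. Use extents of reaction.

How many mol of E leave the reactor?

G reacted = 0.658 × 363.1 = 238.9 mol; ν_G = −1, so ξ = 238.9/1 = 238.9 mol.
Outlet amounts (n = n₀ + ν ξ):
  G: 363.1 − 1(238.9) = 124.2
  E: 1111 − 1(238.9) = 872.1
  D: 0 + 1(238.9) = 238.9
  F: 0 + 1(238.9) = 238.9

872 mol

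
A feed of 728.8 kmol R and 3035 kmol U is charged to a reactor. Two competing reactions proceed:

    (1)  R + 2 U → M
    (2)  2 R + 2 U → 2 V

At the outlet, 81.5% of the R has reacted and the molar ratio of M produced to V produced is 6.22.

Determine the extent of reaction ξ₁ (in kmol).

ξ₁ = 512 kmol

Conversion of R: R consumed = 0.815 × 728.8 = 594 kmol = 1ξ₁ + 2ξ₂.
Selectivity: 1ξ₁ / (2ξ₂) = 6.22 → ξ₁ = 12.44 ξ₂.
Substitute: (1·12.44 + 2) ξ₂ = 594 → ξ₂ = 41.13 kmol, ξ₁ = 511.7 kmol.
Outlet amounts (n = n₀ + Σ ν·ξ):
  R: 728.8 − 1(511.7) − 2(41.13) = 134.8
  U: 3035 − 2(511.7) − 2(41.13) = 1929
  M: 0 + 1(511.7) = 511.7
  V: 0 + 2(41.13) = 82.27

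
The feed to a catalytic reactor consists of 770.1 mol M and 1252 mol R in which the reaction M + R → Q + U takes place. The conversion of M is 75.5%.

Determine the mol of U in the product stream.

M reacted = 0.755 × 770.1 = 581.4 mol; ν_M = −1, so ξ = 581.4/1 = 581.4 mol.
Outlet amounts (n = n₀ + ν ξ):
  M: 770.1 − 1(581.4) = 188.7
  R: 1252 − 1(581.4) = 670.6
  Q: 0 + 1(581.4) = 581.4
  U: 0 + 1(581.4) = 581.4

581 mol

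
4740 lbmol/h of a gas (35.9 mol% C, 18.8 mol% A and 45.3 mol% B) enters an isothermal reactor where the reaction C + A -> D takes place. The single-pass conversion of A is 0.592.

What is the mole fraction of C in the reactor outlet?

A reacted = 0.592 × 891.1 = 527.5 lbmol/h; ν_A = −1, so ξ = 527.5/1 = 527.5 lbmol/h.
Outlet amounts (n = n₀ + ν ξ):
  C: 1702 − 1(527.5) = 1174
  A: 891.1 − 1(527.5) = 363.6
  D: 0 + 1(527.5) = 527.5
  B: 2147 (inert)
Total out = 4212 lbmol/h; y_C = 1174 / 4212 = 0.2787.

0.279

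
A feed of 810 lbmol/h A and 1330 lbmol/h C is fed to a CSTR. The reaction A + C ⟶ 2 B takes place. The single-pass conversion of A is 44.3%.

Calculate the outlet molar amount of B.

718 lbmol/h

A reacted = 0.443 × 810 = 358.8 lbmol/h; ν_A = −1, so ξ = 358.8/1 = 358.8 lbmol/h.
Outlet amounts (n = n₀ + ν ξ):
  A: 810 − 1(358.8) = 451.2
  C: 1330 − 1(358.8) = 971.2
  B: 0 + 2(358.8) = 717.7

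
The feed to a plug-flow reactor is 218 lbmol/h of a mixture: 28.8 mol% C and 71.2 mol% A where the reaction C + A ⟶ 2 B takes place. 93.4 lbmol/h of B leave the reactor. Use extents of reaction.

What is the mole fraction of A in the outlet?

For B: n = n₀ + 2ξ → 93.4 = 0 + 2ξ, giving ξ = 46.7 lbmol/h.
Outlet amounts (n = n₀ + ν ξ):
  C: 62.78 − 1(46.7) = 16.08
  A: 155.2 − 1(46.7) = 108.5
  B: 0 + 2(46.7) = 93.4
Total out = 218 lbmol/h; y_A = 108.5 / 218 = 0.4978.

0.498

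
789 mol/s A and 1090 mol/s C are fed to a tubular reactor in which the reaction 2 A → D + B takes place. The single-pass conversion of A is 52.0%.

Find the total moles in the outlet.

1880 mol/s

A reacted = 0.52 × 789 = 410.3 mol/s; ν_A = −2, so ξ = 410.3/2 = 205.1 mol/s.
Outlet amounts (n = n₀ + ν ξ):
  A: 789 − 2(205.1) = 378.7
  D: 0 + 1(205.1) = 205.1
  B: 0 + 1(205.1) = 205.1
  C: 1090 (inert)
Total out = 378.7 + 205.1 + 205.1 + 1090 = 1879 mol/s.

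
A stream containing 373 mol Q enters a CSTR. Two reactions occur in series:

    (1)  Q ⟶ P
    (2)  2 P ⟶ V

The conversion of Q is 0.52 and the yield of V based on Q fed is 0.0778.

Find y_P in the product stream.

0.395

Conversion of Q: Q consumed = 1ξ₁ = 0.52 × 373 → ξ₁ = 194 mol.
Yield of V: 1ξ₂ / 373 = 0.0778 → ξ₂ = 29.02 mol.
Outlet amounts (n = n₀ + Σ ν·ξ):
  Q: 373 − 1(194) = 179
  P: 0 + 1(194) − 2(29.02) = 135.9
  V: 0 + 1(29.02) = 29.02
Total out = 344 mol; y_P = 135.9 / 344 = 0.3951.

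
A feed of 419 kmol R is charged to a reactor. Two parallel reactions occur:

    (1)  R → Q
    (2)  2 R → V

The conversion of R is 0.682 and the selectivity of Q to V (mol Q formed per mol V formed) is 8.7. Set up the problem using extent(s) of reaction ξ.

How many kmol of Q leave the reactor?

232 kmol

Conversion of R: R consumed = 0.682 × 419 = 285.8 kmol = 1ξ₁ + 2ξ₂.
Selectivity: 1ξ₁ / (1ξ₂) = 8.7 → ξ₁ = 8.7 ξ₂.
Substitute: (1·8.7 + 2) ξ₂ = 285.8 → ξ₂ = 26.71 kmol, ξ₁ = 232.3 kmol.
Outlet amounts (n = n₀ + Σ ν·ξ):
  R: 419 − 1(232.3) − 2(26.71) = 133.2
  Q: 0 + 1(232.3) = 232.3
  V: 0 + 1(26.71) = 26.71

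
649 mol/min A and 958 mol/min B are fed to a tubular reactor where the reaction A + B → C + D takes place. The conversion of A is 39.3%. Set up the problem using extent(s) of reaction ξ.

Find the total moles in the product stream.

A reacted = 0.393 × 649 = 255.1 mol/min; ν_A = −1, so ξ = 255.1/1 = 255.1 mol/min.
Outlet amounts (n = n₀ + ν ξ):
  A: 649 − 1(255.1) = 393.9
  B: 958 − 1(255.1) = 702.9
  C: 0 + 1(255.1) = 255.1
  D: 0 + 1(255.1) = 255.1
Total out = 393.9 + 702.9 + 255.1 + 255.1 = 1607 mol/min.

1610 mol/min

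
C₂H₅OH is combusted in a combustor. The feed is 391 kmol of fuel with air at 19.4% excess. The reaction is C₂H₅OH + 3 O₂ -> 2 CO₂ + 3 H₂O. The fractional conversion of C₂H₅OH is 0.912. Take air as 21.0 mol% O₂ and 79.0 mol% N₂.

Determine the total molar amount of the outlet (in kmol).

Stoichiometric O₂ = 3 × 391 = 1173 kmol; O₂ fed = 1173 × 1.194 = 1401 kmol.
N₂ fed = 1401 × 79/21 = 5269 kmol.
Fuel reacted = 0.912 × 391 → ξ = 356.6 kmol.
Outlet (n = n₀ + ν ξ):
  C₂H₅OH: 391 − 1(356.6) = 34.41
  O₂: 1401 − 3(356.6) = 330.8
  N₂: 5269 (inert)
  CO₂: 0 + 2(356.6) = 713.2
  H₂O: 0 + 3(356.6) = 1070
Total out = 34.41 + 330.8 + 5269 + 713.2 + 1070 = 7417 kmol.

7420 kmol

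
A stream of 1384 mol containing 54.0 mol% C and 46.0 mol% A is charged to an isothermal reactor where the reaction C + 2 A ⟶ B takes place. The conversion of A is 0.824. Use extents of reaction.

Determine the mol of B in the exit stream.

262 mol

A reacted = 0.824 × 636.6 = 524.6 mol; ν_A = −2, so ξ = 524.6/2 = 262.3 mol.
Outlet amounts (n = n₀ + ν ξ):
  C: 747.4 − 1(262.3) = 485.1
  A: 636.6 − 2(262.3) = 112
  B: 0 + 1(262.3) = 262.3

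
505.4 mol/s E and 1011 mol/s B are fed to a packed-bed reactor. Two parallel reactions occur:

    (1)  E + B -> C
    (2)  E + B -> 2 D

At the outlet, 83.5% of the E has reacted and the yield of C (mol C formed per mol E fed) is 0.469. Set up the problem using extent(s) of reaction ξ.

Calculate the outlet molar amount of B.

589 mol/s

Yield of C: 1ξ₁ / 505.4 = 0.469 → ξ₁ = 237 mol/s.
Conversion of E: 1ξ₁ + 1ξ₂ = 0.835 × 505.4 = 422 → ξ₂ = 185 mol/s.
Outlet amounts (n = n₀ + Σ ν·ξ):
  E: 505.4 − 1(237) − 1(185) = 83.39
  B: 1011 − 1(237) − 1(185) = 589
  C: 0 + 1(237) = 237
  D: 0 + 2(185) = 370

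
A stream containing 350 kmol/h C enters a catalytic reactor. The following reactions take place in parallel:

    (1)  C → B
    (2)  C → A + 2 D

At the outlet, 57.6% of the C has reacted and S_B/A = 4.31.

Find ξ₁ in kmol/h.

ξ₁ = 164 kmol/h

Conversion of C: C consumed = 0.576 × 350 = 201.6 kmol/h = 1ξ₁ + 1ξ₂.
Selectivity: 1ξ₁ / (1ξ₂) = 4.31 → ξ₁ = 4.31 ξ₂.
Substitute: (1·4.31 + 1) ξ₂ = 201.6 → ξ₂ = 37.97 kmol/h, ξ₁ = 163.6 kmol/h.
Outlet amounts (n = n₀ + Σ ν·ξ):
  C: 350 − 1(163.6) − 1(37.97) = 148.4
  B: 0 + 1(163.6) = 163.6
  A: 0 + 1(37.97) = 37.97
  D: 0 + 2(37.97) = 75.93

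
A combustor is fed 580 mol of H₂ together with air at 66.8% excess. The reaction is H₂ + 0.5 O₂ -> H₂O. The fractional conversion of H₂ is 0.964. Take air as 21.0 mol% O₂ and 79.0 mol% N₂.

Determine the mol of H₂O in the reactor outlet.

559 mol

Stoichiometric O₂ = 0.5 × 580 = 290 mol; O₂ fed = 290 × 1.668 = 483.7 mol.
N₂ fed = 483.7 × 79/21 = 1820 mol.
Fuel reacted = 0.964 × 580 → ξ = 559.1 mol.
Outlet (n = n₀ + ν ξ):
  H₂: 580 − 1(559.1) = 20.88
  O₂: 483.7 − 0.5(559.1) = 204.2
  N₂: 1820 (inert)
  H₂O: 0 + 1(559.1) = 559.1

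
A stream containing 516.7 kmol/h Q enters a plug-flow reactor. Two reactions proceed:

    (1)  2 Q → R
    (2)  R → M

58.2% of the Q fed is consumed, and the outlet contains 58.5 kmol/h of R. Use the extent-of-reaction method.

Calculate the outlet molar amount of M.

Conversion of Q: Q consumed = 2ξ₁ = 0.582 × 516.7 → ξ₁ = 150.4 kmol/h.
R balance: n_R = 0 + 1ξ₁ − 1ξ₂ = 58.5 → ξ₂ = (1·150.4 − 58.5)/1 = 91.86 kmol/h.
Outlet amounts (n = n₀ + Σ ν·ξ):
  Q: 516.7 − 2(150.4) = 216
  R: 0 + 1(150.4) − 1(91.86) = 58.5
  M: 0 + 1(91.86) = 91.86

91.9 kmol/h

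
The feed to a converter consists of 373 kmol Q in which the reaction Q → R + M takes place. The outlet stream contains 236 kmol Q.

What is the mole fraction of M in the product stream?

For Q: n = n₀ − 1ξ → 236 = 373 − 1ξ, giving ξ = 137 kmol.
Outlet amounts (n = n₀ + ν ξ):
  Q: 373 − 1(137) = 236
  R: 0 + 1(137) = 137
  M: 0 + 1(137) = 137
Total out = 510 kmol; y_M = 137 / 510 = 0.2686.

0.269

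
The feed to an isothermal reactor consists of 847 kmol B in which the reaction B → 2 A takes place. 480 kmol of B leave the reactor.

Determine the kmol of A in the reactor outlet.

734 kmol

For B: n = n₀ − 1ξ → 480 = 847 − 1ξ, giving ξ = 367 kmol.
Outlet amounts (n = n₀ + ν ξ):
  B: 847 − 1(367) = 480
  A: 0 + 2(367) = 734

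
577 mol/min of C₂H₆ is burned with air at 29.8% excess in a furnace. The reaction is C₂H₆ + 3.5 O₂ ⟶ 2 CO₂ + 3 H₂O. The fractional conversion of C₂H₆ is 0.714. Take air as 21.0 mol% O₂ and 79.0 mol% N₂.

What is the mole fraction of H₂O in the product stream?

0.0932

Stoichiometric O₂ = 3.5 × 577 = 2020 mol/min; O₂ fed = 2020 × 1.298 = 2621 mol/min.
N₂ fed = 2621 × 79/21 = 9861 mol/min.
Fuel reacted = 0.714 × 577 → ξ = 412 mol/min.
Outlet (n = n₀ + ν ξ):
  C₂H₆: 577 − 1(412) = 165
  O₂: 2621 − 3.5(412) = 1179
  N₂: 9861 (inert)
  CO₂: 0 + 2(412) = 824
  H₂O: 0 + 3(412) = 1236
Total out = 13270 mol/min; y_H₂O = 1236 / 13270 = 0.09317.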